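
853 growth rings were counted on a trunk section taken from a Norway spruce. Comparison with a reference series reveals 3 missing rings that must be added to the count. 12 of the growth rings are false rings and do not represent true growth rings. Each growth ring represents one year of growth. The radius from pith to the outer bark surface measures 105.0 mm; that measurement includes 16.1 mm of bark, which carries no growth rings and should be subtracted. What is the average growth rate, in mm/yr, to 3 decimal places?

0.105 mm/yr

Correcting the raw count gives 853 − 12 + 3 = 844 true growth rings.
Net length = 105.0 − 16.1 = 88.9 mm.
88.9 mm over 844 years gives 88.9 / 844 ≈ 0.105 mm/yr.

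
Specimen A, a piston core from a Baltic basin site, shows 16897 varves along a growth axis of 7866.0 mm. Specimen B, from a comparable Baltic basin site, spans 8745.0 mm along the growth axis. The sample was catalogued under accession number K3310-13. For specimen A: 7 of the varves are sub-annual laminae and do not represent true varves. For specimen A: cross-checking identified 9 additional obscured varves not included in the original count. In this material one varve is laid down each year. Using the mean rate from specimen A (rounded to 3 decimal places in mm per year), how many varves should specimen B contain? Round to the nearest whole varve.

Specimen A: true varve count = 16897 − 7 + 9 = 16899.
A: Extension rate ≈ 7866.0 / 16899 = 0.465 mm per year.
B spans 8745.0 / 0.465 = 18806.45 years ≈ 18806 varves.

18806 varves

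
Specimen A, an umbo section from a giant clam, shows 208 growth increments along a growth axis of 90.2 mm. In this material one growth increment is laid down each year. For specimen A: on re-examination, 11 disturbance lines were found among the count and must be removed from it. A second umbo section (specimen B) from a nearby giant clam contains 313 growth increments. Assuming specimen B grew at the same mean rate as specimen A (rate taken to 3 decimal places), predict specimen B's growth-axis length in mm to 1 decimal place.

143.4 mm

Specimen A: after corrections the count is 208 − 11 = 197 growth increments.
A: Mean rate = 90.2 mm / 197 years ≈ 0.458 mm/year.
For B, 0.458 mm/year × 313 years = 143.4 mm.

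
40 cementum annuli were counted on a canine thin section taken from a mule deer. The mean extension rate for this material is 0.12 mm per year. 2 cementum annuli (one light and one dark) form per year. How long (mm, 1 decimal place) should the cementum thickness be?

2.4 mm

With 2 cementum annuli per year, 40 / 2 = 20 years.
Predicted length = 0.12 mm/year × 20 years = 2.4 mm.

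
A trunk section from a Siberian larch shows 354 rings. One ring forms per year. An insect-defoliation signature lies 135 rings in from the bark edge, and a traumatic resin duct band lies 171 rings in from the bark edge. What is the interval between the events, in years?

36 years

171 − 135 = 36 rings lie between the two events.
One ring per year makes the interval 36 years.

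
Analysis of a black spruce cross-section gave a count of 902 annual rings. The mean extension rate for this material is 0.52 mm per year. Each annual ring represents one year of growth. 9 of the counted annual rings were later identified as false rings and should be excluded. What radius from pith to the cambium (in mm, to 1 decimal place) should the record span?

464.4 mm

True annual ring count = 902 − 9 = 893.
Predicted length = 0.52 mm/year × 893 years = 464.4 mm.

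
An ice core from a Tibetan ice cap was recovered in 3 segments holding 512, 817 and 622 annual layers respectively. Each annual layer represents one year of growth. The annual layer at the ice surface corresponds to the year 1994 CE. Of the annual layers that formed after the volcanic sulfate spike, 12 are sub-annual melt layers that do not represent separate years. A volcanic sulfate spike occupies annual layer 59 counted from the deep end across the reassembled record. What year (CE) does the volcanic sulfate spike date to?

Total annual layers = 512 + 817 + 622 = 1951.
The volcanic sulfate spike sits at annual layer 59 from the deep end, so 1951 − 59 = 1892 annual layers formed after it.
Removing the 12 false annual layers leaves 1892 − 12 = 1880 true annual layers beyond the volcanic sulfate spike.
The annual layer at the ice surface is 1994 CE, so the volcanic sulfate spike dates to 1994 − 1880 = 114 CE.

114 CE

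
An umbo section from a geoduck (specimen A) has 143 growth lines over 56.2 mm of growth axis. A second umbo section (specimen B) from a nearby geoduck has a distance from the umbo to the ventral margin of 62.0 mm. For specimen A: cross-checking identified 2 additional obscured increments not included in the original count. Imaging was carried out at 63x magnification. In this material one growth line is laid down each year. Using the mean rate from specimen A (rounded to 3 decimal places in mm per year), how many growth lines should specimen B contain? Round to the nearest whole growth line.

160 growth lines

Specimen A: after corrections the count is 143 + 2 = 145 growth lines.
A: Mean rate = 56.2 mm / 145 years ≈ 0.388 mm/year.
B spans 62.0 / 0.388 = 159.79 years ≈ 160 growth lines.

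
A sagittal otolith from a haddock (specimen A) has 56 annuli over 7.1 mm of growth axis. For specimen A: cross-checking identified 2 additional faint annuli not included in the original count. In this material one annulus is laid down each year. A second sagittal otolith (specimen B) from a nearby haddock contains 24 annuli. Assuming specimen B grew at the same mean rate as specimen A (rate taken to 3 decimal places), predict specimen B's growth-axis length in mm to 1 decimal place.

Specimen A: adjusted count: 56 + 2 = 58 annuli.
A: Mean rate = 7.1 mm / 58 years ≈ 0.122 mm/yr.
For B, 0.122 mm/year × 24 years = 2.9 mm.

2.9 mm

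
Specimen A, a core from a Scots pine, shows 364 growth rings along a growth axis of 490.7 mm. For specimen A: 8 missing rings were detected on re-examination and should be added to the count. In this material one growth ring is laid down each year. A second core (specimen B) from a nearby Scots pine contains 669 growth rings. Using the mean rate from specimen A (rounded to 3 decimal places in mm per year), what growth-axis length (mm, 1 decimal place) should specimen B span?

Specimen A: after corrections the count is 364 + 8 = 372 growth rings.
A: Extension rate ≈ 490.7 / 372 = 1.319 mm/yr.
B's length ≈ 1.319 × 669 = 882.4 mm.

882.4 mm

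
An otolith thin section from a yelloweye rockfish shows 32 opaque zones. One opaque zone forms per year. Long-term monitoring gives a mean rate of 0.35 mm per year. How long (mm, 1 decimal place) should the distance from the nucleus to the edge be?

The record spans 32 years at 0.35 mm per year.
32 years at 0.35 mm/year gives 0.35 × 32 = 11.2 mm.

11.2 mm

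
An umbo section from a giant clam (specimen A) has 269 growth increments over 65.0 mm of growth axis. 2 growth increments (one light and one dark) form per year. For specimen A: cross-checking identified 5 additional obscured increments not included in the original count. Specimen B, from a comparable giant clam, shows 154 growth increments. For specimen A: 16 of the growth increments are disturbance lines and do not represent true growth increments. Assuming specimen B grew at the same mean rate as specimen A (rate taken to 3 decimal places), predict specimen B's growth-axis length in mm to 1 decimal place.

38.8 mm

Specimen A: correcting the raw count gives 269 − 16 + 5 = 258 true growth increments.
Specimen A: dividing by 2 growth increments per year: 258 / 2 = 129 years.
A: 65.0 mm over 129 years gives 65.0 / 129 ≈ 0.504 mm per year.
Specimen B: 154 growth increments at 2 per year is 154 / 2 = 77 years. For B, 0.504 mm/year × 77 years = 38.8 mm.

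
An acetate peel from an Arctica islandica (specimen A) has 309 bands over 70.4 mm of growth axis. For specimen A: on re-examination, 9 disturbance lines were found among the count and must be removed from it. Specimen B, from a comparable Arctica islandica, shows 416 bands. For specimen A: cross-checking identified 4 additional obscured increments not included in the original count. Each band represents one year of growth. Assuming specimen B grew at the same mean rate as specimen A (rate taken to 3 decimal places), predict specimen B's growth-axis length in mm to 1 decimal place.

96.5 mm

Specimen A: after corrections the count is 309 − 9 + 4 = 304 bands.
A: 70.4 mm over 304 years gives 70.4 / 304 ≈ 0.232 mm per year.
For B, 0.232 mm/year × 416 years = 96.5 mm.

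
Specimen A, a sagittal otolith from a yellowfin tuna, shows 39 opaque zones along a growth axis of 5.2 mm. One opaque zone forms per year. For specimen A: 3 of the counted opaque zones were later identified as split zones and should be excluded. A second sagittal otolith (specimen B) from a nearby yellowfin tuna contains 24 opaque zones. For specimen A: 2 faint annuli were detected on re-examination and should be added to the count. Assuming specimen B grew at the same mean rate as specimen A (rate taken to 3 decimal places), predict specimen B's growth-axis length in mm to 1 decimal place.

3.3 mm

Specimen A: adjusted count: 39 − 3 + 2 = 38 opaque zones.
A: 5.2 mm over 38 years gives 5.2 / 38 ≈ 0.137 mm per year.
B's length ≈ 0.137 × 24 = 3.3 mm.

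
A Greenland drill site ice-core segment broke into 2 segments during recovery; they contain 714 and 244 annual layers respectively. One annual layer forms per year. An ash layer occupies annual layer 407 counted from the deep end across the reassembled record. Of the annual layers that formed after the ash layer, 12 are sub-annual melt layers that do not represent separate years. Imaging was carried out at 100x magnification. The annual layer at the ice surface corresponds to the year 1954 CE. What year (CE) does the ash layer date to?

1415 CE

Total annual layers = 714 + 244 = 958.
Between annual layer 407 and the ice surface there are 958 − 407 = 551 annual layers.
551 − 12 false = 539 true annual layers after the ash layer.
The annual layer at the ice surface is 1954 CE, so the ash layer dates to 1954 − 539 = 1415 CE.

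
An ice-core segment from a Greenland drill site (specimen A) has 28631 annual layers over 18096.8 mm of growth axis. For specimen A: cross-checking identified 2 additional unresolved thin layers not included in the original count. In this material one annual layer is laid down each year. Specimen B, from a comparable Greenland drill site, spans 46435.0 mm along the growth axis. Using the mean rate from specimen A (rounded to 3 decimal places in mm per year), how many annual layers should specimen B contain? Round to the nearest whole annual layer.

73473 annual layers

Specimen A: true annual layer count = 28631 + 2 = 28633.
A: Extension rate ≈ 18096.8 / 28633 = 0.632 mm/yr.
For B, 46435.0 / 0.632 = 73473.10 years ≈ 73473 annual layers.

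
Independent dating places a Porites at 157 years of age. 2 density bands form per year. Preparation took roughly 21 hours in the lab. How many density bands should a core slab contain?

314 density bands

Expected density bands: 157 × 2 = 314.
So 314 density bands should be present.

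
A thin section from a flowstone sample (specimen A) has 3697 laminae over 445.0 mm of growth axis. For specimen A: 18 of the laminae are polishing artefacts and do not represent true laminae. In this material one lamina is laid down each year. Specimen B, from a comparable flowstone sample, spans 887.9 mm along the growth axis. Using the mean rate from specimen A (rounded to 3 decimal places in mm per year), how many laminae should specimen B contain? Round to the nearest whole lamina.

Specimen A: true lamina count = 3697 − 18 = 3679.
A: Mean rate = 445.0 mm / 3679 years ≈ 0.121 mm/year.
B spans 887.9 / 0.121 = 7338.02 years ≈ 7338 laminae.

7338 laminae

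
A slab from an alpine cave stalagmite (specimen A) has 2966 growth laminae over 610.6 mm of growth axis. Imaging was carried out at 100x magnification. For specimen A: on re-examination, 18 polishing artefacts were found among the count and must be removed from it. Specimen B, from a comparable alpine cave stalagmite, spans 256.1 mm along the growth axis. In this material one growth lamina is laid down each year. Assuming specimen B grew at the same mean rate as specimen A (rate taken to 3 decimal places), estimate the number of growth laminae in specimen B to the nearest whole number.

Specimen A: adjusted count: 2966 − 18 = 2948 growth laminae.
A: Extension rate ≈ 610.6 / 2948 = 0.207 mm/yr.
B spans 256.1 / 0.207 = 1237.20 years ≈ 1237 growth laminae.

1237 growth laminae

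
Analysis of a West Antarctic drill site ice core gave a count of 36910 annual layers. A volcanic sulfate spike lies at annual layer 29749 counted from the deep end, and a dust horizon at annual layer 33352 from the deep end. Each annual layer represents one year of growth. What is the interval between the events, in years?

33352 − 29749 = 3603 annual layers lie between the two events.
One annual layer per year makes the interval 3603 years.

3603 years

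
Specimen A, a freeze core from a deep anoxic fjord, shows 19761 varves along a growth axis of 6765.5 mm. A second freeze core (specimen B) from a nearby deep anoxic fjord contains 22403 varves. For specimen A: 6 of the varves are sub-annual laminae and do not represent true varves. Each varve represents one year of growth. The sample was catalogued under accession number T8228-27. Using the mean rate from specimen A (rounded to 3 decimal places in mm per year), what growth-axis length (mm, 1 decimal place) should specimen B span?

Specimen A: true varve count = 19761 − 6 = 19755.
A: Extension rate ≈ 6765.5 / 19755 = 0.342 mm per year.
Length of B = 0.342 × 22403 = 7661.8 mm.

7661.8 mm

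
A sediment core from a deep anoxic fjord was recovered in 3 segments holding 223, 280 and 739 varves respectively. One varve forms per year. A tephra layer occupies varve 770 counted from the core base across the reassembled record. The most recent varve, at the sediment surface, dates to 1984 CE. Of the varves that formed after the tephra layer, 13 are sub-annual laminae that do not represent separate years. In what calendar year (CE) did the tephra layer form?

1525 CE

Total varves = 223 + 280 + 739 = 1242.
Between varve 770 and the sediment surface there are 1242 − 770 = 472 varves.
472 − 13 false = 459 true varves after the tephra layer.
1984 − 459 = 1525 CE.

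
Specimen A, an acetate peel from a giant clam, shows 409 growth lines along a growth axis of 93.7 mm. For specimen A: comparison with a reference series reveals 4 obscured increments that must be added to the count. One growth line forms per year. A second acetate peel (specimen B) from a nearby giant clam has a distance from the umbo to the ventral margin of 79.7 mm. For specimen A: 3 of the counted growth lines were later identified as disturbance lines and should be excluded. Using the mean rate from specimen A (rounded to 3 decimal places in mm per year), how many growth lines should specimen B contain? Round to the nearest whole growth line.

348 growth lines

Specimen A: adjusted count: 409 − 3 + 4 = 410 growth lines.
A: Mean rate = 93.7 mm / 410 years ≈ 0.229 mm/yr.
Specimen B: 79.7 mm / 0.229 mm per year = 348.03 years ≈ 348 growth lines.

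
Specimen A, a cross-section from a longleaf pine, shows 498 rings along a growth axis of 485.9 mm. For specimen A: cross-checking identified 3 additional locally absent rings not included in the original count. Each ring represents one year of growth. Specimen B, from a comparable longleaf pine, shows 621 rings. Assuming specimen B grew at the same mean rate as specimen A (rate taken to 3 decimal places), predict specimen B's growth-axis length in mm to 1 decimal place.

602.4 mm

Specimen A: true ring count = 498 + 3 = 501.
A: Extension rate ≈ 485.9 / 501 = 0.970 mm/year.
B's length ≈ 0.970 × 621 = 602.4 mm.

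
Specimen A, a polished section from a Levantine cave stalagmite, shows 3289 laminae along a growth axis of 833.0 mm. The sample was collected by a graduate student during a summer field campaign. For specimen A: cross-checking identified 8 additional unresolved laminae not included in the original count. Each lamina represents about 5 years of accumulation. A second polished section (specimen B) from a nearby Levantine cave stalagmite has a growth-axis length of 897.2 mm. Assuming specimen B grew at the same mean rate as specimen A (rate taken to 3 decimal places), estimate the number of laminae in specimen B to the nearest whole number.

3518 laminae

Specimen A: adjusted count: 3289 + 8 = 3297 laminae.
Specimen A: multiplying by 5 years per lamina: 3297 × 5 = 16485 years.
A: Mean rate = 833.0 mm / 16485 years ≈ 0.051 mm/yr.
Specimen B: 897.2 mm / 0.051 mm per year = 17592.16 years; at 5 years per lamina that is 17592.16 / 5 ≈ 3518 laminae.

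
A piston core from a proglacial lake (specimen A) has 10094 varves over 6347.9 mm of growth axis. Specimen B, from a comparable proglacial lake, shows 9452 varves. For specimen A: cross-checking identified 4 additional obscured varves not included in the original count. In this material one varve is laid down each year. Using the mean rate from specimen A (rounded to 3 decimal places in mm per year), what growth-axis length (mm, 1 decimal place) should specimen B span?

5945.3 mm

Specimen A: after corrections the count is 10094 + 4 = 10098 varves.
A: Extension rate ≈ 6347.9 / 10098 = 0.629 mm per year.
B's length ≈ 0.629 × 9452 = 5945.3 mm.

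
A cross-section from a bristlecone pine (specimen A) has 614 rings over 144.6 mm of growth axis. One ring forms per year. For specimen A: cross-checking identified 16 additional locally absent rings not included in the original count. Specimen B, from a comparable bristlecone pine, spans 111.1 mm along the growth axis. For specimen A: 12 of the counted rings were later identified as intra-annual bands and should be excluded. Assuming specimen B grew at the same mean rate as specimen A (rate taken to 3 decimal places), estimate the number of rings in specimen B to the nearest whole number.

475 rings

Specimen A: true ring count = 614 − 12 + 16 = 618.
A: 144.6 mm over 618 years gives 144.6 / 618 ≈ 0.234 mm/year.
B spans 111.1 / 0.234 = 474.79 years ≈ 475 rings.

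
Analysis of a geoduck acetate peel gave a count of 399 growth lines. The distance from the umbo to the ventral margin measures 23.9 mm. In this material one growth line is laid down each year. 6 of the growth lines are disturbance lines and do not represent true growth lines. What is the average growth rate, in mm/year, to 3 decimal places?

After corrections the count is 399 − 6 = 393 growth lines.
Extension rate ≈ 23.9 / 393 = 0.061 mm/year.

0.061 mm/year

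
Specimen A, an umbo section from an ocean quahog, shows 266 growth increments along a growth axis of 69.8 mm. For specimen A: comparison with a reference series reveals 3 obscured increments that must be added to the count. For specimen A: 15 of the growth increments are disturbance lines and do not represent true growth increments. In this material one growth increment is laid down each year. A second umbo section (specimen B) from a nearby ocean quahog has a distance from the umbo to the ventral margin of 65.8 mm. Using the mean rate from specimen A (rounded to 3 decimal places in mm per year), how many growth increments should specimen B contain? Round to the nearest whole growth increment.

Specimen A: adjusted count: 266 − 15 + 3 = 254 growth increments.
A: Mean rate = 69.8 mm / 254 years ≈ 0.275 mm/year.
Specimen B: 65.8 mm / 0.275 mm per year = 239.27 years ≈ 239 growth increments.

239 growth increments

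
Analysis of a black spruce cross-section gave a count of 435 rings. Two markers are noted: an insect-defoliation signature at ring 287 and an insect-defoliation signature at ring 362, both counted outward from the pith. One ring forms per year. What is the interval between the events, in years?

Separation: 362 − 287 = 75 rings.
One ring per year makes the interval 75 years.

75 years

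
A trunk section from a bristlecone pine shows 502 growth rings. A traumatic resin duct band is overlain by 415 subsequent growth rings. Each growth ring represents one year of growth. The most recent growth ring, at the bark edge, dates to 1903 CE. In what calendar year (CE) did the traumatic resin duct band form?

1488 CE

415 growth rings formed after the traumatic resin duct band.
1903 − 415 = 1488 CE.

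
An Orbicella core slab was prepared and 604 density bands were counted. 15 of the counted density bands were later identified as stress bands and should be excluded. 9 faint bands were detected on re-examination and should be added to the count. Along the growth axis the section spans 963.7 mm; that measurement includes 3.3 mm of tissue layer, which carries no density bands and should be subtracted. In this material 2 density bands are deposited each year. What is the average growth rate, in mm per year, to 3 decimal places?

After corrections the count is 604 − 15 + 9 = 598 density bands.
Dividing by 2 density bands per year: 598 / 2 = 299 years.
The growth record spans 963.7 − 3.3 = 960.4 mm.
Extension rate ≈ 960.4 / 299 = 3.212 mm per year.

3.212 mm per year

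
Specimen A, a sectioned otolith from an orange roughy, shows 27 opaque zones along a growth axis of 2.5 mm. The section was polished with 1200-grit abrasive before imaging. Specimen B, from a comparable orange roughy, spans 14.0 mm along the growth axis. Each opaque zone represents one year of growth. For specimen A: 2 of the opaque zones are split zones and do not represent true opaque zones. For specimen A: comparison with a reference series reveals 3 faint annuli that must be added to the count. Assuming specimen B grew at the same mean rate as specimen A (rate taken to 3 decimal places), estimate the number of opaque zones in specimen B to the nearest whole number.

157 opaque zones

Specimen A: after corrections the count is 27 − 2 + 3 = 28 opaque zones.
A: Mean rate = 2.5 mm / 28 years ≈ 0.089 mm/yr.
For B, 14.0 / 0.089 = 157.30 years ≈ 157 opaque zones.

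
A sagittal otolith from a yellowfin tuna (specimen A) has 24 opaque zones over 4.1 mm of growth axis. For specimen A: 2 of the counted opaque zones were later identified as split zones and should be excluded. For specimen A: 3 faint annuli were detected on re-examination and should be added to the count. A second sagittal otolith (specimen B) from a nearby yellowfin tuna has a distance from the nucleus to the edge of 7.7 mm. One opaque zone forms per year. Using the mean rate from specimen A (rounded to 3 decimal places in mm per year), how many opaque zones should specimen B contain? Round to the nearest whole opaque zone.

Specimen A: true opaque zone count = 24 − 2 + 3 = 25.
A: 4.1 mm over 25 years gives 4.1 / 25 ≈ 0.164 mm per year.
B spans 7.7 / 0.164 = 46.95 years ≈ 47 opaque zones.

47 opaque zones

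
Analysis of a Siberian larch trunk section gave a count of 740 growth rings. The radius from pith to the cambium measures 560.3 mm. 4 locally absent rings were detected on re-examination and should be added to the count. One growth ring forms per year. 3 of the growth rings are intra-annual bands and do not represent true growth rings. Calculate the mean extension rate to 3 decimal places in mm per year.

After corrections the count is 740 − 3 + 4 = 741 growth rings.
560.3 mm over 741 years gives 560.3 / 741 ≈ 0.756 mm per year.

0.756 mm per year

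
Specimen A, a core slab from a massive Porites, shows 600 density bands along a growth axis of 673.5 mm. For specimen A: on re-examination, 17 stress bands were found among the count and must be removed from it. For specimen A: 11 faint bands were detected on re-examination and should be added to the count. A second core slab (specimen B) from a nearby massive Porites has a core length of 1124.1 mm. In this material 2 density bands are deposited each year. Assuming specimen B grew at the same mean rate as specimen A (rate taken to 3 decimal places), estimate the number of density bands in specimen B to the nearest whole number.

991 density bands

Specimen A: after corrections the count is 600 − 17 + 11 = 594 density bands.
Specimen A: with 2 density bands per year, 594 / 2 = 297 years.
A: 673.5 mm over 297 years gives 673.5 / 297 ≈ 2.268 mm per year.
For B, 1124.1 / 2.268 = 495.63 years; at 2 density bands per year that is 495.63 × 2 ≈ 991 density bands.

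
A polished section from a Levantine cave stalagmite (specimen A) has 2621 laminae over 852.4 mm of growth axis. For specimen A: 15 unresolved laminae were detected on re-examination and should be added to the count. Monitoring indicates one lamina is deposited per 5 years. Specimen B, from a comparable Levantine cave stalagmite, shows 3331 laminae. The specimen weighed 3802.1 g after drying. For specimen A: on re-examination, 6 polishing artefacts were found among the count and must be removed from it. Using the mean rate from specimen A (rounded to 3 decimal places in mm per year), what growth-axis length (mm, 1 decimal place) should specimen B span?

Specimen A: true lamina count = 2621 − 6 + 15 = 2630.
Specimen A: 2630 laminae at 5 years each span 2630 × 5 = 13150 years.
A: Mean rate = 852.4 mm / 13150 years ≈ 0.065 mm/year.
Specimen B: multiplying by 5 years per lamina: 3331 × 5 = 16655 years. B's length ≈ 0.065 × 16655 = 1082.6 mm.

1082.6 mm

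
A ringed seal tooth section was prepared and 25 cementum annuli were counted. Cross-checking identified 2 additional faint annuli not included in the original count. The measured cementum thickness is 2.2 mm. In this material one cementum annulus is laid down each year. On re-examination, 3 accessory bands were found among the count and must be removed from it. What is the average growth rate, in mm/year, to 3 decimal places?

Adjusted count: 25 − 3 + 2 = 24 cementum annuli.
Mean rate = 2.2 mm / 24 years ≈ 0.092 mm/year.

0.092 mm/year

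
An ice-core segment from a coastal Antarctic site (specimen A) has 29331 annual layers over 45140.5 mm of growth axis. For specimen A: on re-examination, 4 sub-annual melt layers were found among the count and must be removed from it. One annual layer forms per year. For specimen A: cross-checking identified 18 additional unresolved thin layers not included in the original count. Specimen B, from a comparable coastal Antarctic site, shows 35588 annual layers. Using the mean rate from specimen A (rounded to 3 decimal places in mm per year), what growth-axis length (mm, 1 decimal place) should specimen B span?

54734.3 mm

Specimen A: correcting the raw count gives 29331 − 4 + 18 = 29345 true annual layers.
A: 45140.5 mm over 29345 years gives 45140.5 / 29345 ≈ 1.538 mm/yr.
B's length ≈ 1.538 × 35588 = 54734.3 mm.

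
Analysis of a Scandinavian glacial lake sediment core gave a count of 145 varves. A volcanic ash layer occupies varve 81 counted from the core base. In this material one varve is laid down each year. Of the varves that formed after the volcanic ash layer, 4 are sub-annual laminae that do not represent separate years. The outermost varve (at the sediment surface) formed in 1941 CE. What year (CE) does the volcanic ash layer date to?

The volcanic ash layer sits at varve 81 from the core base, so 145 − 81 = 64 varves formed after it.
64 − 4 false = 60 true varves after the volcanic ash layer.
The varve at the sediment surface is 1941 CE, so the volcanic ash layer dates to 1941 − 60 = 1881 CE.

1881 CE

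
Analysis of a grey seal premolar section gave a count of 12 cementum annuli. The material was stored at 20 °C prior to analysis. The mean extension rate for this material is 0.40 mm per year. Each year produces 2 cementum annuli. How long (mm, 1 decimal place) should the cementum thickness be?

With 2 cementum annuli per year, 12 / 2 = 6 years.
Length ≈ 0.40 × 6 = 2.4 mm.

2.4 mm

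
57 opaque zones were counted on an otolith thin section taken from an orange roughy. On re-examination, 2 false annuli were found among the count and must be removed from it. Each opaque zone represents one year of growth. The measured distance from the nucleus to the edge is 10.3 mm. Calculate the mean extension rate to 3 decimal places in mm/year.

True opaque zone count = 57 − 2 = 55.
10.3 mm over 55 years gives 10.3 / 55 ≈ 0.187 mm/year.

0.187 mm/year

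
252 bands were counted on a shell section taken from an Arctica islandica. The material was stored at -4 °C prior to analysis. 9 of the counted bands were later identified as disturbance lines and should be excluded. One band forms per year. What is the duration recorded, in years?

After corrections the count is 252 − 9 = 243 bands.
With a one-to-one band periodicity this is 243 years.

243 years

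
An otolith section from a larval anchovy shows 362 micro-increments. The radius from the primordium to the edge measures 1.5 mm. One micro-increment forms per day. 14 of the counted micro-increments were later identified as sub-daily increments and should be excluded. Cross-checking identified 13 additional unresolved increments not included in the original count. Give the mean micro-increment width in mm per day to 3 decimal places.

0.004 mm per day

Adjusted count: 362 − 14 + 13 = 361 micro-increments.
1.5 mm over 361 days gives 1.5 / 361 ≈ 0.004 mm per day.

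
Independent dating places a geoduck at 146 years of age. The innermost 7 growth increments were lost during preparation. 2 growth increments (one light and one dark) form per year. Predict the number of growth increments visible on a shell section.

285 growth increments

Expected growth increments: 146 × 2 = 292.
292 − 7 missed = 285 growth increments expected in the prepared section.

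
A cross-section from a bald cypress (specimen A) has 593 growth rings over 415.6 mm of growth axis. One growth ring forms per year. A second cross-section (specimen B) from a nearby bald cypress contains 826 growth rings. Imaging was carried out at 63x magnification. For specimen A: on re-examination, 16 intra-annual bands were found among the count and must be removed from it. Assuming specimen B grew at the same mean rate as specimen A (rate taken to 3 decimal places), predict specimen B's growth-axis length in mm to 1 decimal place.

594.7 mm

Specimen A: adjusted count: 593 − 16 = 577 growth rings.
A: 415.6 mm over 577 years gives 415.6 / 577 ≈ 0.720 mm/yr.
Length of B = 0.720 × 826 = 594.7 mm.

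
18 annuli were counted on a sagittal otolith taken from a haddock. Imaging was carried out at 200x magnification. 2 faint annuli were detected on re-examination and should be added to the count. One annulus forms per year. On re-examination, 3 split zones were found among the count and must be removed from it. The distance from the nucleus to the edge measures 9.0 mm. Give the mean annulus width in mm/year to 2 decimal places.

Correcting the raw count gives 18 − 3 + 2 = 17 true annuli.
Mean rate = 9.0 mm / 17 years ≈ 0.53 mm/year.

0.53 mm/year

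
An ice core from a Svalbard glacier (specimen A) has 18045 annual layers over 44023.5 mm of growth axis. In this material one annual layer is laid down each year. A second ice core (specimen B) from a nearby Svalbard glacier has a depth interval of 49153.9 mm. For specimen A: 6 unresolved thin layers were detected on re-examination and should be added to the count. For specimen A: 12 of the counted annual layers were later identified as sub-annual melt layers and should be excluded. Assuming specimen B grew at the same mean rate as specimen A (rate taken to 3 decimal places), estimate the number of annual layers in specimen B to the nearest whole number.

20145 annual layers

Specimen A: true annual layer count = 18045 − 12 + 6 = 18039.
A: Mean rate = 44023.5 mm / 18039 years ≈ 2.440 mm/yr.
B spans 49153.9 / 2.440 = 20145.04 years ≈ 20145 annual layers.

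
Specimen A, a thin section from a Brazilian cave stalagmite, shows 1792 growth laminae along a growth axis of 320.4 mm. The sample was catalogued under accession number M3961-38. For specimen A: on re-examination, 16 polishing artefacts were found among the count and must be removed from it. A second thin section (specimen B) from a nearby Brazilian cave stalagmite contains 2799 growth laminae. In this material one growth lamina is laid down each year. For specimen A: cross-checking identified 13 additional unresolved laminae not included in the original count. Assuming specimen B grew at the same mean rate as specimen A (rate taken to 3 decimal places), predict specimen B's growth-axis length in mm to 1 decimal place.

Specimen A: true growth lamina count = 1792 − 16 + 13 = 1789.
A: 320.4 mm over 1789 years gives 320.4 / 1789 ≈ 0.179 mm/yr.
Length of B = 0.179 × 2799 = 501.0 mm.

501.0 mm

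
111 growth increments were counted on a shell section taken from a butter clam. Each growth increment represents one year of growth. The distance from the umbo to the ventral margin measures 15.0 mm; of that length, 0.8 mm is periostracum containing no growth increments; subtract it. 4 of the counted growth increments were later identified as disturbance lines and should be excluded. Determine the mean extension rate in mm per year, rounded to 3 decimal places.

True growth increment count = 111 − 4 = 107.
Removing the 0.8 mm offcut leaves 15.0 − 0.8 = 14.2 mm.
Mean rate = 14.2 mm / 107 years ≈ 0.133 mm per year.

0.133 mm per year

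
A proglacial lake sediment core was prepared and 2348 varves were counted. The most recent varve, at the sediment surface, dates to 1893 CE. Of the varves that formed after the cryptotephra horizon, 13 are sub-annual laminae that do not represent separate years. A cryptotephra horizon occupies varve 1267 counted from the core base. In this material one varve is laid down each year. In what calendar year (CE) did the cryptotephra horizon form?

Between varve 1267 and the sediment surface there are 2348 − 1267 = 1081 varves.
Excluding 13 false varves: 1081 − 13 = 1068.
The varve at the sediment surface is 1893 CE, so the cryptotephra horizon dates to 1893 − 1068 = 825 CE.

825 CE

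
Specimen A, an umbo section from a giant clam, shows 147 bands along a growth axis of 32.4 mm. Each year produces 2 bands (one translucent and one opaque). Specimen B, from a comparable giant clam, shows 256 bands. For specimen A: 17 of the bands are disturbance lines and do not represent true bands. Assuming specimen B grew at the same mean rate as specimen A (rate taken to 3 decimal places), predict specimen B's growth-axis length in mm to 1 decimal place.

63.7 mm

Specimen A: after corrections the count is 147 − 17 = 130 bands.
Specimen A: 130 bands at 2 per year is 130 / 2 = 65 years.
A: Mean rate = 32.4 mm / 65 years ≈ 0.498 mm/yr.
Specimen B: with 2 bands per year, 256 / 2 = 128 years. Length of B = 0.498 × 128 = 63.7 mm.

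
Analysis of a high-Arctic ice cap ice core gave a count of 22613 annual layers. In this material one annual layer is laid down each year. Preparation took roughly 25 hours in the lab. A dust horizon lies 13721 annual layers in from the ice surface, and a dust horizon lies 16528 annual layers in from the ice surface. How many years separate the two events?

2807 years

Separation: 16528 − 13721 = 2807 annual layers.
That is 2807 years at one annual layer per year.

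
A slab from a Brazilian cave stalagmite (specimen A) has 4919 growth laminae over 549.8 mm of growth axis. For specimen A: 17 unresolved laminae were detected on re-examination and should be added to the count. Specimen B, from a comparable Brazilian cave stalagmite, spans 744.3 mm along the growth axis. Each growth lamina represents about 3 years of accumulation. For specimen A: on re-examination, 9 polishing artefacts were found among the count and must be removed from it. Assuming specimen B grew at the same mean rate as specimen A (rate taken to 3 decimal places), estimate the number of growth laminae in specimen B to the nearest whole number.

Specimen A: true growth lamina count = 4919 − 9 + 17 = 4927.
Specimen A: multiplying by 3 years per growth lamina: 4927 × 3 = 14781 years.
A: 549.8 mm over 14781 years gives 549.8 / 14781 ≈ 0.037 mm/year.
B spans 744.3 / 0.037 = 20116.22 years; at 3 years per growth lamina that is 20116.22 / 3 ≈ 6705 growth laminae.

6705 growth laminae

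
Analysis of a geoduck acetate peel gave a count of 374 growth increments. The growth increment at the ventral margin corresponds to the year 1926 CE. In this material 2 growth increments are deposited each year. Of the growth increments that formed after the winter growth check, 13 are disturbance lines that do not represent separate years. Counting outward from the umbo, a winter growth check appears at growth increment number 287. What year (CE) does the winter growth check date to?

1889 CE

The winter growth check sits at growth increment 287 from the umbo, so 374 − 287 = 87 growth increments formed after it.
Excluding 13 false growth increments: 87 − 13 = 74.
74 growth increments at 2 per year is 74 / 2 = 37 years.
Counting back 37 years from 1926 CE places the winter growth check in 1926 − 37 = 1889 CE.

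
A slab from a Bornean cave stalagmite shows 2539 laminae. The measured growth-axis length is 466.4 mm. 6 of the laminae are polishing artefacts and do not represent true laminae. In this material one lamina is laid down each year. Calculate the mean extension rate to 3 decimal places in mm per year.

0.184 mm per year

True lamina count = 2539 − 6 = 2533.
Mean rate = 466.4 mm / 2533 years ≈ 0.184 mm per year.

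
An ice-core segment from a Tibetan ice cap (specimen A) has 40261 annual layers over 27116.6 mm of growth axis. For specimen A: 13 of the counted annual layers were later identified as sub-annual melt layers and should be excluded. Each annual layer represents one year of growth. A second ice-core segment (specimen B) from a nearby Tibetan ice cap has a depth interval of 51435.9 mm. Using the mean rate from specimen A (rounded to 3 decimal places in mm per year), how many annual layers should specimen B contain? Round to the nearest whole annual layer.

Specimen A: adjusted count: 40261 − 13 = 40248 annual layers.
A: 27116.6 mm over 40248 years gives 27116.6 / 40248 ≈ 0.674 mm/yr.
For B, 51435.9 / 0.674 = 76314.39 years ≈ 76314 annual layers.

76314 annual layers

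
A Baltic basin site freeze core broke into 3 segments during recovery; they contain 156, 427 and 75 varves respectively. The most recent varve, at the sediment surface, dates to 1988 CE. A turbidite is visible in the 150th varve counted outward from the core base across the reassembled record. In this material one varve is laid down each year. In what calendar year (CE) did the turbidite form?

Total varves = 156 + 427 + 75 = 658.
The turbidite sits at varve 150 from the core base, so 658 − 150 = 508 varves formed after it.
Counting back 508 years from 1988 CE places the turbidite in 1988 − 508 = 1480 CE.

1480 CE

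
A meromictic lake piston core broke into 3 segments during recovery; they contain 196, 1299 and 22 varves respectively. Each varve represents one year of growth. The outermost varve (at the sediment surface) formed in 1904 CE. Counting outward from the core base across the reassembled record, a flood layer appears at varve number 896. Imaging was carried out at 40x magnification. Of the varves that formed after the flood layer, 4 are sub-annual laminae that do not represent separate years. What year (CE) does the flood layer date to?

1287 CE

Total varves = 196 + 1299 + 22 = 1517.
The flood layer sits at varve 896 from the core base, so 1517 − 896 = 621 varves formed after it.
621 − 4 false = 617 true varves after the flood layer.
Counting back 617 years from 1904 CE places the flood layer in 1904 − 617 = 1287 CE.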